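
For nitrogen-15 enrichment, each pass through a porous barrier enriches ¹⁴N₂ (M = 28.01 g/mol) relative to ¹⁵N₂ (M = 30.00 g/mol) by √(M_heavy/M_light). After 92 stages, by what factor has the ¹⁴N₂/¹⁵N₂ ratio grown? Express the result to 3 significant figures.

23.5

Each stage multiplies the ratio by α = √(30.00/28.01), so after 92 stages the overall factor is α^92 = (30.00/28.01)^(92/2).
= 1.07105^46 = 23.5.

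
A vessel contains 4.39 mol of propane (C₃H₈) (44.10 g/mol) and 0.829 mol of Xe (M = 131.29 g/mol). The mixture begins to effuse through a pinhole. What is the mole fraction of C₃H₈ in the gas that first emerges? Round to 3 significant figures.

0.901

Each component's effusion rate ∝ (its partial pressure)·(1/√M) ∝ n_i/√M_i.
So x_C₃H₈ in the escaping gas = (n_C₃H₈/√M_C₃H₈) / Σ(n_i/√M_i)
= (4.39/√44.10) / (4.39/√44.10 + 0.829/√131.29) = 0.6611/(0.6611 + 0.07235) = 0.901.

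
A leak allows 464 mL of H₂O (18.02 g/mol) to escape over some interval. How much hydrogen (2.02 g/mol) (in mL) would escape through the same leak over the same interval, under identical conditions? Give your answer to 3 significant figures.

By Graham's law, rate_H₂/rate_H₂O = √(M_H₂O/M_H₂) = √(18.02/2.02) = √8.921 = 2.987.
So the volume for H₂ is 464 × 2.987 = 1390 mL.

1390 mL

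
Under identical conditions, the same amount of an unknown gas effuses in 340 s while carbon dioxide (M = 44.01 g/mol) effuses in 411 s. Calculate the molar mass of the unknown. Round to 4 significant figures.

Using Graham's law: t_X/t_CO₂ = √(M_X/M_CO₂).
340/411 = 0.8273 = √(M_X/44.01)
M_X = 44.01 × 0.8273² = 44.01 × 0.6843 = 30.12 g/mol

30.12 g/mol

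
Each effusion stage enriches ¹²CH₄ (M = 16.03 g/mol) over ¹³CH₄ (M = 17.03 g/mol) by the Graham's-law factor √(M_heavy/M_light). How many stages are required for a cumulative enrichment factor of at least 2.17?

26

Single-stage factor α = √(17.03/16.03), so ln α = ½ ln(1.06238) = 0.03026.
Need α^N ≥ 2.17 ⇒ N ≥ ln(2.17) / ln α = 0.7747 / 0.03026 = 25.60.
Minimum whole number of stages: N = 26.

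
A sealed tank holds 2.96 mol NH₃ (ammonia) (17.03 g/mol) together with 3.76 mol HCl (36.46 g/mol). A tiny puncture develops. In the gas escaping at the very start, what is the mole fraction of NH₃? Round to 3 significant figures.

0.535

Rate_i ∝ x_i/√M_i (Graham's law weighted by mole fraction), so the effusate composition follows n_i/√M_i.
So x_NH₃ in the escaping gas = (n_NH₃/√M_NH₃) / Σ(n_i/√M_i)
= (2.96/√17.03) / (2.96/√17.03 + 3.76/√36.46) = 0.7173/(0.7173 + 0.6227) = 0.535.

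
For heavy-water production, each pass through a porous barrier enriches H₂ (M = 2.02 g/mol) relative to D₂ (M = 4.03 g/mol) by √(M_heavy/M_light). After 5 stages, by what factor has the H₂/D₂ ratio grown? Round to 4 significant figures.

5.622

After 5 stages the ratio has grown by (√(4.03/2.02))^5 = (4.03/2.02)^(5/2).
= 1.99505^(5/2) = 5.622.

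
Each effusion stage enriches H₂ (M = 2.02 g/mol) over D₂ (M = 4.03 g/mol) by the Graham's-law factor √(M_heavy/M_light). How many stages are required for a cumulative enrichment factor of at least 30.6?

10

With α = √(4.03/2.02) per stage, ln α = ½ ln(1.99505) = 0.3453.
Need α^N ≥ 30.6 ⇒ N ≥ ln(30.6) / ln α = 3.421 / 0.3453 = 9.91.
Minimum whole number of stages: N = 10.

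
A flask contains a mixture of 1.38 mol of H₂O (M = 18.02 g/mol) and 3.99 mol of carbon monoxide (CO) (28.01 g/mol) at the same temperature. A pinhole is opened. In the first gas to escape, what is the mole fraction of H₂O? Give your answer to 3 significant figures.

Effusion rate of each component ∝ n_i/√M_i (partial pressure × 1/√M).
x_H₂O(eff) = (n_H₂O/√M_H₂O) / (n_H₂O/√M_H₂O + n_CO/√M_CO)
= (1.38/√18.02) / (1.38/√18.02 + 3.99/√28.01) = 0.3251/(0.3251 + 0.7539) = 0.301.

0.301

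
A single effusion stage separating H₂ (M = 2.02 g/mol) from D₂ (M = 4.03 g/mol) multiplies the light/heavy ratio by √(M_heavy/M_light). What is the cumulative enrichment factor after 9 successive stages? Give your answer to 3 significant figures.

Overall factor = α^9 with α = √(4.03/2.02), i.e. (4.03/2.02)^(9/2).
= 1.99505^(9/2) = 22.4.

22.4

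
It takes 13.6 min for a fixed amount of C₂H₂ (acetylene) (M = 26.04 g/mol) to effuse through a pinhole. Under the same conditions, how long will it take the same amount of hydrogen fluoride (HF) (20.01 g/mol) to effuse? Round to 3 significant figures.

Since effusion rate ∝ 1/√M, t_HF/t_C₂H₂ = √(M_HF/M_C₂H₂) = √(20.01/26.04) = √0.7684 = 0.8766.
So the time for HF is 13.6 × 0.8766 = 11.9 min.

11.9 min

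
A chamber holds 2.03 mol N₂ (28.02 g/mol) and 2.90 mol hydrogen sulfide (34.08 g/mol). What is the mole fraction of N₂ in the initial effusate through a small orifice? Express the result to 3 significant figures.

Effusion rate of each component ∝ n_i/√M_i (partial pressure × 1/√M).
Mole fraction of N₂ in the effusate = (n_N₂/√M_N₂) / (n_N₂/√M_N₂ + n_H₂S/√M_H₂S)
= (2.03/√28.02) / (2.03/√28.02 + 2.90/√34.08) = 0.3835/(0.3835 + 0.4968) = 0.436.

0.436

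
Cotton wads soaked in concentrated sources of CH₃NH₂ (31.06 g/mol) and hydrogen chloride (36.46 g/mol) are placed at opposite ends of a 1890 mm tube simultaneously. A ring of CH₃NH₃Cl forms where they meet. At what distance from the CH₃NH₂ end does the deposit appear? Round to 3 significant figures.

983 mm

The fronts meet when d_CH₃NH₂ + d_HCl = L with d_CH₃NH₂/d_HCl = √(M_HCl/M_CH₃NH₂) (Graham's law). Here √(M_HCl/M_CH₃NH₂) = √(36.46/31.06) = 1.083.
With d_CH₃NH₂ + d_HCl = 1890 mm, d_HCl = 1890/(1 + 1.083) = 907.2 mm.
d_CH₃NH₂ = 1890 − 907.2 = 983 mm.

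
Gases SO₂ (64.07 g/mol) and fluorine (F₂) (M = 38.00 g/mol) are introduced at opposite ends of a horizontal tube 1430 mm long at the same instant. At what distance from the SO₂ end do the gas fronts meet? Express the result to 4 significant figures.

Graham's law gives d_SO₂/d_F₂ = rate_SO₂/rate_F₂ = √(M_F₂/M_SO₂) = √(38.00/64.07) = 0.7701.
With d_SO₂ + d_F₂ = 1430 mm, d_F₂ = 1430/(1 + 0.7701) = 807.8 mm.
d_SO₂ = 1430 − 807.8 = 622.2 mm.

622.2 mm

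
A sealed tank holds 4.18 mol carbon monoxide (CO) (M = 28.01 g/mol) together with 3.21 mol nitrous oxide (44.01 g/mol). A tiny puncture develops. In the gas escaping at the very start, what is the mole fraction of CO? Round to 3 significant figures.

0.620

Rate_i ∝ x_i/√M_i (Graham's law weighted by mole fraction), so the effusate composition follows n_i/√M_i.
So x_CO in the escaping gas = (n_CO/√M_CO) / Σ(n_i/√M_i)
= (4.18/√28.01) / (4.18/√28.01 + 3.21/√44.01) = 0.7898/(0.7898 + 0.4839) = 0.620.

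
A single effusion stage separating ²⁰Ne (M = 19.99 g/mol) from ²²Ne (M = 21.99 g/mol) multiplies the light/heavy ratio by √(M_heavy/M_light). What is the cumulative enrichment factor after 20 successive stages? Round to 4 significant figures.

Overall factor = α^20 with α = √(21.99/19.99), i.e. (21.99/19.99)^(20/2).
= 1.10005^10 = 2.595.

2.595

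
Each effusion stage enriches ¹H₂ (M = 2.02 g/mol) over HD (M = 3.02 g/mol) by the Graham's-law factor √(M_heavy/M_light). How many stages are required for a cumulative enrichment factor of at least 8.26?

Single-stage factor α = √(3.02/2.02), so ln α = ½ ln(1.49505) = 0.2011.
Need α^N ≥ 8.26 ⇒ N ≥ ln(8.26) / ln α = 2.111 / 0.2011 = 10.50.
Minimum whole number of stages: N = 11.

11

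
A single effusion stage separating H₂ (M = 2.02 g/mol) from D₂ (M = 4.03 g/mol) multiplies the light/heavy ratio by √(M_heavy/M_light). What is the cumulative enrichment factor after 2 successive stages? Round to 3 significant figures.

Each stage multiplies the ratio by α = √(4.03/2.02), so after 2 stages the overall factor is α^2 = (4.03/2.02)^(2/2).
= 1.99505^1 = 2.00.

2.00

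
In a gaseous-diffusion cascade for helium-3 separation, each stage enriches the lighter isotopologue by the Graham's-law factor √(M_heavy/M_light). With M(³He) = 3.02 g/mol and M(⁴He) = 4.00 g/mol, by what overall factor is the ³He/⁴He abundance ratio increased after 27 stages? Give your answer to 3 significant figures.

Overall factor = α^27 with α = √(4.00/3.02), i.e. (4.00/3.02)^(27/2).
= 1.32450^(27/2) = 44.4.

44.4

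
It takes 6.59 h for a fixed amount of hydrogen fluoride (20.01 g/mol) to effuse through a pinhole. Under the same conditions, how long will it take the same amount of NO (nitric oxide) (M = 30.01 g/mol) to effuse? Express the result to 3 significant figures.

Using Graham's law: t_NO/t_HF = √(M_NO/M_HF) = √(30.01/20.01) = √1.500 = 1.225.
So the time for NO is 6.59 × 1.225 = 8.07 h.

8.07 h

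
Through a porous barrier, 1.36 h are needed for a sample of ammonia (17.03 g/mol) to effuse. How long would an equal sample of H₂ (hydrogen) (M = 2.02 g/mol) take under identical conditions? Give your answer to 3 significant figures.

0.468 h

Since effusion rate ∝ 1/√M, t_H₂/t_NH₃ = √(M_H₂/M_NH₃) = √(2.02/17.03) = √0.1186 = 0.3444.
So the time for H₂ is 1.36 × 0.3444 = 0.468 h.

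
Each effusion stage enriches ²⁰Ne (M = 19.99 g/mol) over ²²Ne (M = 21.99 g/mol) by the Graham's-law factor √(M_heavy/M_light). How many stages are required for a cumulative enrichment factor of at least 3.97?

Per stage α = (21.99/19.99)^(1/2) = 1.10005^0.5, giving ln α = 0.04768.
Need α^N ≥ 3.97 ⇒ N ≥ ln(3.97) / ln α = 1.379 / 0.04768 = 28.92.
Rounding up, N = 29 stages.

29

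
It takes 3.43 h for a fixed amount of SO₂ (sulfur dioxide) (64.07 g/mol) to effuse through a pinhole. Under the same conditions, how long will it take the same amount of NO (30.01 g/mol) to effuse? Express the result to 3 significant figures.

From Graham's law, t_NO/t_SO₂ = √(M_NO/M_SO₂) = √(30.01/64.07) = √0.4684 = 0.6844.
So the time for NO is 3.43 × 0.6844 = 2.35 h.

2.35 h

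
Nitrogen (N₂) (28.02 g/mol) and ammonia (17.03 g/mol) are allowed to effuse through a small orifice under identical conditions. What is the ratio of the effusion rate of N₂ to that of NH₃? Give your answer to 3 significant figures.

0.780

Using Graham's law: rate_N₂/rate_NH₃ = √(M_NH₃/M_N₂) = √(17.03/28.02) = √0.6078 = 0.780.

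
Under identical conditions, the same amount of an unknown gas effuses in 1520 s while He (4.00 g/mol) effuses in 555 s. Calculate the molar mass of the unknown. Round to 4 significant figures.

Since effusion rate ∝ 1/√M, t_X/t_He = √(M_X/M_He).
1520/555 = 2.739 = √(M_X/4.00)
M_X = 4.00 × 2.739² = 4.00 × 7.501 = 30.00 g/mol

30.00 g/mol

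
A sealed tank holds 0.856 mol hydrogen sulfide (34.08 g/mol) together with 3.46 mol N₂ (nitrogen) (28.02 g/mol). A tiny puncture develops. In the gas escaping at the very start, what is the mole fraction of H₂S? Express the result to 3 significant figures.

Rate_i ∝ x_i/√M_i (Graham's law weighted by mole fraction), so the effusate composition follows n_i/√M_i.
So x_H₂S in the escaping gas = (n_H₂S/√M_H₂S) / Σ(n_i/√M_i)
= (0.856/√34.08) / (0.856/√34.08 + 3.46/√28.02) = 0.1466/(0.1466 + 0.6536) = 0.183.

0.183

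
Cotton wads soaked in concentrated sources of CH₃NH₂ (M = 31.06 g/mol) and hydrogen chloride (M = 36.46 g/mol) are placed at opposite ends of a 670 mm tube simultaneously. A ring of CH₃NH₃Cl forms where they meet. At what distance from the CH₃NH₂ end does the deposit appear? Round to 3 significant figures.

In equal time, each gas travels a distance ∝ its rate ∝ 1/√M, so d_CH₃NH₂/d_HCl = √(M_HCl/M_CH₃NH₂) = √(36.46/31.06) = 1.083.
With d_CH₃NH₂ + d_HCl = 670 mm, d_HCl = 670/(1 + 1.083) = 321.6 mm.
d_CH₃NH₂ = 670 − 321.6 = 348 mm.

348 mm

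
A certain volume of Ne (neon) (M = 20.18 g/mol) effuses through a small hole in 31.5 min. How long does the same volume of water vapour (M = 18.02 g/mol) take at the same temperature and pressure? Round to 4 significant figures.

Graham's law gives t_H₂O/t_Ne = √(M_H₂O/M_Ne) = √(18.02/20.18) = √0.8930 = 0.9450.
So the time for H₂O is 31.5 × 0.9450 = 29.77 min.

29.77 min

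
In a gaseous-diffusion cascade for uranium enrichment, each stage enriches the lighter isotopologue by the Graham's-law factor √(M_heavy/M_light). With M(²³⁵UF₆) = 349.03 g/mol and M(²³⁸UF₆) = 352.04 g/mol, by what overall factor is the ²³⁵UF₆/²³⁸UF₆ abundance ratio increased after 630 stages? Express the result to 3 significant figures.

15.0

Each stage multiplies the ratio by α = √(352.04/349.03), so after 630 stages the overall factor is α^630 = (352.04/349.03)^(630/2).
= 1.00862^315 = 15.0.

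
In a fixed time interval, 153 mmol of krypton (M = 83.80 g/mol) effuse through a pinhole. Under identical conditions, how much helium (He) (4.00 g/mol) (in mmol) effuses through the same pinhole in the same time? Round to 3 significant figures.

By Graham's law, rate_He/rate_Kr = √(M_Kr/M_He) = √(83.80/4.00) = √20.95 = 4.577.
So the amount for He is 153 × 4.577 = 700 mmol.

700 mmol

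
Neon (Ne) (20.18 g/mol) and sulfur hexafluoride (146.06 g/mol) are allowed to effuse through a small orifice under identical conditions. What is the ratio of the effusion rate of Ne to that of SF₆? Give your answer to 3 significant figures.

2.69

Since effusion rate ∝ 1/√M, rate_Ne/rate_SF₆ = √(M_SF₆/M_Ne) = √(146.06/20.18) = √7.238 = 2.69.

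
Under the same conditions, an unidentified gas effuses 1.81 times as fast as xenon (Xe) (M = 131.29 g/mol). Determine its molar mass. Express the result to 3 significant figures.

Using Graham's law: rate_X/rate_Xe = √(M_Xe/M_X).
1.81 = √(131.29/M_X)
M_X = 131.29 / 1.81² = 131.29 / 3.276 = 40.1 g/mol

40.1 g/mol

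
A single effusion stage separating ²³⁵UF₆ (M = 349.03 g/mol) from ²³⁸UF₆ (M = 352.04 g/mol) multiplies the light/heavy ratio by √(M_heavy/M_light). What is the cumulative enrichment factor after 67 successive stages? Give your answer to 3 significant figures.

Overall factor = α^67 with α = √(352.04/349.03), i.e. (352.04/349.03)^(67/2).
= 1.00862^(67/2) = 1.33.

1.33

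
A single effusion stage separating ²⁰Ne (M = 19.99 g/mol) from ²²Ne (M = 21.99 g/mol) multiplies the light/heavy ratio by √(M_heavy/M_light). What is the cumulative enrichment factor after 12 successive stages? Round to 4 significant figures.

Each stage multiplies the ratio by α = √(21.99/19.99), so after 12 stages the overall factor is α^12 = (21.99/19.99)^(12/2).
= 1.10005^6 = 1.772.

1.772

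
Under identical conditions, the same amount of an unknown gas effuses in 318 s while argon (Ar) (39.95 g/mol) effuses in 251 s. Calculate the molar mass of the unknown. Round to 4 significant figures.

Since effusion rate ∝ 1/√M, t_X/t_Ar = √(M_X/M_Ar).
318/251 = 1.267 = √(M_X/39.95)
M_X = 39.95 × 1.267² = 39.95 × 1.605 = 64.12 g/mol

64.12 g/mol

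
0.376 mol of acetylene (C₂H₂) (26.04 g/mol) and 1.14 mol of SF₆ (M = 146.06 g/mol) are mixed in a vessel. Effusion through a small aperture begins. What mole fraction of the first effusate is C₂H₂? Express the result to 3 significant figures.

Rate_i ∝ x_i/√M_i (Graham's law weighted by mole fraction), so the effusate composition follows n_i/√M_i.
So x_C₂H₂ in the escaping gas = (n_C₂H₂/√M_C₂H₂) / Σ(n_i/√M_i)
= (0.376/√26.04) / (0.376/√26.04 + 1.14/√146.06) = 0.07368/(0.07368 + 0.09433) = 0.439.

0.439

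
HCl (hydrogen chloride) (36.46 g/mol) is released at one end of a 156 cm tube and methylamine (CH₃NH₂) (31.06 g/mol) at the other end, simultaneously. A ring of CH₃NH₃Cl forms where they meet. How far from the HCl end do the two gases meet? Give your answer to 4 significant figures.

In equal time, each gas travels a distance ∝ its rate ∝ 1/√M, so d_HCl/d_CH₃NH₂ = √(M_CH₃NH₂/M_HCl) = √(31.06/36.46) = 0.9230.
With d_HCl + d_CH₃NH₂ = 156 cm, d_CH₃NH₂ = 156/(1 + 0.9230) = 81.12 cm.
d_HCl = 156 − 81.12 = 74.88 cm.

74.88 cm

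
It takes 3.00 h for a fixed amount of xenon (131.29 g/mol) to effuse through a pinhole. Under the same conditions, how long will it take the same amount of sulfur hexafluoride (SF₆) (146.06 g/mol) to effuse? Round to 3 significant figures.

3.16 h

Using Graham's law: t_SF₆/t_Xe = √(M_SF₆/M_Xe) = √(146.06/131.29) = √1.112 = 1.055.
So the time for SF₆ is 3.00 × 1.055 = 3.16 h.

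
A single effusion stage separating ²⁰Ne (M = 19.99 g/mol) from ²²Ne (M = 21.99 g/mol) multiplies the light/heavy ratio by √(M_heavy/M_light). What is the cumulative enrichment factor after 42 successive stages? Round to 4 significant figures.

Each stage multiplies the ratio by α = √(21.99/19.99), so after 42 stages the overall factor is α^42 = (21.99/19.99)^(42/2).
= 1.10005^21 = 7.407.

7.407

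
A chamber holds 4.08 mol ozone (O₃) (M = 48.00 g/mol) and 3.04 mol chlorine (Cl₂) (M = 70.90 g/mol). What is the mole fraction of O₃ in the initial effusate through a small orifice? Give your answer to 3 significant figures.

0.620

Each component's effusion rate ∝ (its partial pressure)·(1/√M) ∝ n_i/√M_i.
Mole fraction of O₃ in the effusate = (n_O₃/√M_O₃) / (n_O₃/√M_O₃ + n_Cl₂/√M_Cl₂)
= (4.08/√48.00) / (4.08/√48.00 + 3.04/√70.90) = 0.5889/(0.5889 + 0.3610) = 0.620.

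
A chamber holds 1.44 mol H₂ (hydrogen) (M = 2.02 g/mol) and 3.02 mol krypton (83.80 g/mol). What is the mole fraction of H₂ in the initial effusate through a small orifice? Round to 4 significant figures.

Effusion rate of each component ∝ n_i/√M_i (partial pressure × 1/√M).
x_H₂(eff) = (n_H₂/√M_H₂) / (n_H₂/√M_H₂ + n_Kr/√M_Kr)
= (1.44/√2.02) / (1.44/√2.02 + 3.02/√83.80) = 1.013/(1.013 + 0.3299) = 0.7544.

0.7544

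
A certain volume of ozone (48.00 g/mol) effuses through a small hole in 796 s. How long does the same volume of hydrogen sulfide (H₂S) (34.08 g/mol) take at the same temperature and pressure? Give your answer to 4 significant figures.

By Graham's law, t_H₂S/t_O₃ = √(M_H₂S/M_O₃) = √(34.08/48.00) = √0.7100 = 0.8426.
So the time for H₂S is 796 × 0.8426 = 670.7 s.

670.7 s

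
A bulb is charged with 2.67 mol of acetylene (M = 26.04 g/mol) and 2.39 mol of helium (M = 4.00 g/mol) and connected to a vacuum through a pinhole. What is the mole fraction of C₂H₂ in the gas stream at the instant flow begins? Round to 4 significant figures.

Effusion rate of each component ∝ n_i/√M_i (partial pressure × 1/√M).
x_C₂H₂(eff) = (n_C₂H₂/√M_C₂H₂) / (n_C₂H₂/√M_C₂H₂ + n_He/√M_He)
= (2.67/√26.04) / (2.67/√26.04 + 2.39/√4.00) = 0.5232/(0.5232 + 1.195) = 0.3045.

0.3045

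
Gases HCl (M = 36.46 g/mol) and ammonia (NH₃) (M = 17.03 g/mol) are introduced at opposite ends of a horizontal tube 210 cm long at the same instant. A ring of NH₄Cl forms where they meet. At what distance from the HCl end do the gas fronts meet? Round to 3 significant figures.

85.3 cm

Graham's law gives d_HCl/d_NH₃ = rate_HCl/rate_NH₃ = √(M_NH₃/M_HCl) = √(17.03/36.46) = 0.6834.
With d_HCl + d_NH₃ = 210 cm, d_NH₃ = 210/(1 + 0.6834) = 124.7 cm.
d_HCl = 210 − 124.7 = 85.3 cm.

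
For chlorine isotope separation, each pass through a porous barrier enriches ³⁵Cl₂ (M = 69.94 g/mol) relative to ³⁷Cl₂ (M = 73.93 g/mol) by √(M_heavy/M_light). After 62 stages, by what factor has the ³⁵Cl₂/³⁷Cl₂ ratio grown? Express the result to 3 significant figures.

Overall factor = α^62 with α = √(73.93/69.94), i.e. (73.93/69.94)^(62/2).
= 1.05705^31 = 5.58.

5.58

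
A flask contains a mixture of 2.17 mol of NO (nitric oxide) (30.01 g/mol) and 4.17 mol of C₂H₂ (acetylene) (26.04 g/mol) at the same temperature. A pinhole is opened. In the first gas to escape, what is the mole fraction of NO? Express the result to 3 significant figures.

Rate_i ∝ x_i/√M_i (Graham's law weighted by mole fraction), so the effusate composition follows n_i/√M_i.
Mole fraction of NO in the effusate = (n_NO/√M_NO) / (n_NO/√M_NO + n_C₂H₂/√M_C₂H₂)
= (2.17/√30.01) / (2.17/√30.01 + 4.17/√26.04) = 0.3961/(0.3961 + 0.8172) = 0.326.

0.326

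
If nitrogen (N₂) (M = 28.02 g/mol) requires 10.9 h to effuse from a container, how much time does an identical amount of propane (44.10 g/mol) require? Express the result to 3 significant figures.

13.7 h

By Graham's law, t_C₃H₈/t_N₂ = √(M_C₃H₈/M_N₂) = √(44.10/28.02) = √1.574 = 1.255.
So the time for C₃H₈ is 10.9 × 1.255 = 13.7 h.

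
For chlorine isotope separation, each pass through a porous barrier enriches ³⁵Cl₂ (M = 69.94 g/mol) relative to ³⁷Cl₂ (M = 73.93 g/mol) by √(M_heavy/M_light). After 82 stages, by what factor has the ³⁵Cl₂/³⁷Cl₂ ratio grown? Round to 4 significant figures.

9.725

The single-stage factor is √(M_heavy/M_light), so 82 stages give [√(73.93/69.94)]^82 = (73.93/69.94)^(82/2).
= 1.05705^41 = 9.725.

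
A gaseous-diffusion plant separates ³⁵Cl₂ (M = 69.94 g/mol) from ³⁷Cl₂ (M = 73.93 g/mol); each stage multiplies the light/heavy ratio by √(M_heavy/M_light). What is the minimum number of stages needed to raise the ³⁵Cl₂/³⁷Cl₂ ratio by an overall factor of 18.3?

105

With α = √(73.93/69.94) per stage, ln α = ½ ln(1.05705) = 0.02774.
Need α^N ≥ 18.3 ⇒ N ≥ ln(18.3) / ln α = 2.907 / 0.02774 = 104.79.
So at least 105 stages are needed.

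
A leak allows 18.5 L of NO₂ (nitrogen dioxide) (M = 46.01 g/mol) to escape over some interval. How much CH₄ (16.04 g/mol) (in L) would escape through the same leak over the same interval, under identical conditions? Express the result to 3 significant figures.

31.3 L

Using Graham's law: rate_CH₄/rate_NO₂ = √(M_NO₂/M_CH₄) = √(46.01/16.04) = √2.868 = 1.694.
So the volume for CH₄ is 18.5 × 1.694 = 31.3 L.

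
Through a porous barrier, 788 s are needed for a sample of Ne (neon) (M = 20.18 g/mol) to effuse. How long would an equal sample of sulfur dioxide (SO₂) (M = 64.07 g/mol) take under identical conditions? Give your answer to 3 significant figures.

1400 s

Graham's law gives t_SO₂/t_Ne = √(M_SO₂/M_Ne) = √(64.07/20.18) = √3.175 = 1.782.
So the time for SO₂ is 788 × 1.782 = 1400 s.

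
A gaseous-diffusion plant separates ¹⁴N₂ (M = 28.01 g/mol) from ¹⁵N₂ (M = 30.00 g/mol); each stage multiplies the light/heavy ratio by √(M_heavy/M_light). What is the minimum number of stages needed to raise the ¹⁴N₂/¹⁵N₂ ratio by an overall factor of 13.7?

With α = √(30.00/28.01) per stage, ln α = ½ ln(1.07105) = 0.03432.
Need α^N ≥ 13.7 ⇒ N ≥ ln(13.7) / ln α = 2.617 / 0.03432 = 76.27.
So at least 77 stages are needed.

77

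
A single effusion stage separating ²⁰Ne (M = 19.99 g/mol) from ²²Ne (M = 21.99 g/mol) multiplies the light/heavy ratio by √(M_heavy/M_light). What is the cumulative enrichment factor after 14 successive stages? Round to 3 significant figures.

1.95

Overall factor = α^14 with α = √(21.99/19.99), i.e. (21.99/19.99)^(14/2).
= 1.10005^7 = 1.95.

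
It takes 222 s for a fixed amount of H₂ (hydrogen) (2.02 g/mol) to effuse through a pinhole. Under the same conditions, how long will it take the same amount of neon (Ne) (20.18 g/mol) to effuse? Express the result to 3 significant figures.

702 s

From Graham's law, t_Ne/t_H₂ = √(M_Ne/M_H₂) = √(20.18/2.02) = √9.990 = 3.161.
So the time for Ne is 222 × 3.161 = 702 s.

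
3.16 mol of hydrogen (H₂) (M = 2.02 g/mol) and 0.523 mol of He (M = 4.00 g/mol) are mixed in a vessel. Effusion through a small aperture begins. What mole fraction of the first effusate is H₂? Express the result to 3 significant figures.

0.895

Each component's effusion rate ∝ (its partial pressure)·(1/√M) ∝ n_i/√M_i.
x_H₂(eff) = (n_H₂/√M_H₂) / (n_H₂/√M_H₂ + n_He/√M_He)
= (3.16/√2.02) / (3.16/√2.02 + 0.523/√4.00) = 2.223/(2.223 + 0.2615) = 0.895.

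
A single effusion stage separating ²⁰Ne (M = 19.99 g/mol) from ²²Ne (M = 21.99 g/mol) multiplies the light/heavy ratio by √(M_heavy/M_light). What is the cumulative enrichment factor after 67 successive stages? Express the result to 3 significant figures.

The single-stage factor is √(M_heavy/M_light), so 67 stages give [√(21.99/19.99)]^67 = (21.99/19.99)^(67/2).
= 1.10005^(67/2) = 24.4.

24.4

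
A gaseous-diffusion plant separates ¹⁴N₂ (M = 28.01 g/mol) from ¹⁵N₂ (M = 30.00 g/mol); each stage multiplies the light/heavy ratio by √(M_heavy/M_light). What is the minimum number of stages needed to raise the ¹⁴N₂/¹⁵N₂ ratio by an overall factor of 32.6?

With α = √(30.00/28.01) per stage, ln α = ½ ln(1.07105) = 0.03432.
Need α^N ≥ 32.6 ⇒ N ≥ ln(32.6) / ln α = 3.484 / 0.03432 = 101.53.
Rounding up, N = 102 stages.

102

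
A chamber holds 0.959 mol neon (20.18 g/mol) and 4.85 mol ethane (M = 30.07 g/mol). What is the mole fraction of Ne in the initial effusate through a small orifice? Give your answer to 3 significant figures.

Rate_i ∝ x_i/√M_i (Graham's law weighted by mole fraction), so the effusate composition follows n_i/√M_i.
Mole fraction of Ne in the effusate = (n_Ne/√M_Ne) / (n_Ne/√M_Ne + n_C₂H₆/√M_C₂H₆)
= (0.959/√20.18) / (0.959/√20.18 + 4.85/√30.07) = 0.2135/(0.2135 + 0.8845) = 0.194.

0.194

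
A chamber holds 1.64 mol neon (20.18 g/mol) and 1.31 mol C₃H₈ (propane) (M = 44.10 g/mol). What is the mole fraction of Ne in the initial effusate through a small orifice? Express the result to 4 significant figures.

The effusion rate of species i is ∝ p_i/√M_i ∝ n_i/√M_i.
So x_Ne in the escaping gas = (n_Ne/√M_Ne) / Σ(n_i/√M_i)
= (1.64/√20.18) / (1.64/√20.18 + 1.31/√44.10) = 0.3651/(0.3651 + 0.1973) = 0.6492.

0.6492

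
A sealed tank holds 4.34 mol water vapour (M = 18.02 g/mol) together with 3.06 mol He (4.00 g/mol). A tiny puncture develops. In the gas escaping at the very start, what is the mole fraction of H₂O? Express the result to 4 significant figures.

Effusion rate of each component ∝ n_i/√M_i (partial pressure × 1/√M).
So x_H₂O in the escaping gas = (n_H₂O/√M_H₂O) / Σ(n_i/√M_i)
= (4.34/√18.02) / (4.34/√18.02 + 3.06/√4.00) = 1.022/(1.022 + 1.530) = 0.4006.

0.4006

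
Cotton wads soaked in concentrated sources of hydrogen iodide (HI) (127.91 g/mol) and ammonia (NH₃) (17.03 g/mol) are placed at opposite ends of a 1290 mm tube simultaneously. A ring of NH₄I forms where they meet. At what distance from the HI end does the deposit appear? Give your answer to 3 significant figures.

345 mm

Graham's law gives d_HI/d_NH₃ = rate_HI/rate_NH₃ = √(M_NH₃/M_HI) = √(17.03/127.91) = 0.3649.
With d_HI + d_NH₃ = 1290 mm, d_NH₃ = 1290/(1 + 0.3649) = 945.1 mm.
d_HI = 1290 − 945.1 = 345 mm.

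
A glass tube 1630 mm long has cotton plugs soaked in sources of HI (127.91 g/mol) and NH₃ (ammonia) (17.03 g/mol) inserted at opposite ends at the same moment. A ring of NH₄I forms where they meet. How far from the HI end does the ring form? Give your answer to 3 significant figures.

Graham's law gives d_HI/d_NH₃ = rate_HI/rate_NH₃ = √(M_NH₃/M_HI) = √(17.03/127.91) = 0.3649.
With d_HI + d_NH₃ = 1630 mm, d_NH₃ = 1630/(1 + 0.3649) = 1194 mm.
d_HI = 1630 − 1194 = 436 mm.

436 mm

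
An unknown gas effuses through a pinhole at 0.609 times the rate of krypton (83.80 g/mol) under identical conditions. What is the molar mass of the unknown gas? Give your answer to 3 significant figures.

226 g/mol

Since effusion rate ∝ 1/√M, rate_X/rate_Kr = √(M_Kr/M_X).
0.609 = √(83.80/M_X)
M_X = 83.80 / 0.609² = 83.80 / 0.3709 = 226 g/mol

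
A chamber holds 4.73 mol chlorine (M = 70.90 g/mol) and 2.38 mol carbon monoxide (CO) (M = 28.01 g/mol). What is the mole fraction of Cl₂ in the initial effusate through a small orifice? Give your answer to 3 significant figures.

Each component's effusion rate ∝ (its partial pressure)·(1/√M) ∝ n_i/√M_i.
Mole fraction of Cl₂ in the effusate = (n_Cl₂/√M_Cl₂) / (n_Cl₂/√M_Cl₂ + n_CO/√M_CO)
= (4.73/√70.90) / (4.73/√70.90 + 2.38/√28.01) = 0.5617/(0.5617 + 0.4497) = 0.555.

0.555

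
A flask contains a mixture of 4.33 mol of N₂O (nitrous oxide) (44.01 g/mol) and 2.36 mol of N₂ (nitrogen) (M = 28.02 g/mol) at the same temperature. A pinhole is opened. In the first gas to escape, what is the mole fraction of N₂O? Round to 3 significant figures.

Each component's effusion rate ∝ (its partial pressure)·(1/√M) ∝ n_i/√M_i.
Mole fraction of N₂O in the effusate = (n_N₂O/√M_N₂O) / (n_N₂O/√M_N₂O + n_N₂/√M_N₂)
= (4.33/√44.01) / (4.33/√44.01 + 2.36/√28.02) = 0.6527/(0.6527 + 0.4458) = 0.594.

0.594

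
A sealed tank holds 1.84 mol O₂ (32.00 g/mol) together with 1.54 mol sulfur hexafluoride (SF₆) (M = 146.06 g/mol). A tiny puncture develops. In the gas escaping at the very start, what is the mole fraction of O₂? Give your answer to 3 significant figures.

The effusion rate of species i is ∝ p_i/√M_i ∝ n_i/√M_i.
x_O₂(eff) = (n_O₂/√M_O₂) / (n_O₂/√M_O₂ + n_SF₆/√M_SF₆)
= (1.84/√32.00) / (1.84/√32.00 + 1.54/√146.06) = 0.3253/(0.3253 + 0.1274) = 0.719.

0.719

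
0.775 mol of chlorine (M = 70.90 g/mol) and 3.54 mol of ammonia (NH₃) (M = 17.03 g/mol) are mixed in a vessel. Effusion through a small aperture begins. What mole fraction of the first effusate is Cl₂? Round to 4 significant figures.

The effusion rate of species i is ∝ p_i/√M_i ∝ n_i/√M_i.
Mole fraction of Cl₂ in the effusate = (n_Cl₂/√M_Cl₂) / (n_Cl₂/√M_Cl₂ + n_NH₃/√M_NH₃)
= (0.775/√70.90) / (0.775/√70.90 + 3.54/√17.03) = 0.09204/(0.09204 + 0.8578) = 0.09690.

0.09690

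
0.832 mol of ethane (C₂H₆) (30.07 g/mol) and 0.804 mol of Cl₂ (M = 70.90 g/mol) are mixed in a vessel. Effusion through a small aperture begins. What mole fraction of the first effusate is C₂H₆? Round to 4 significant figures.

The effusion rate of species i is ∝ p_i/√M_i ∝ n_i/√M_i.
x_C₂H₆(eff) = (n_C₂H₆/√M_C₂H₆) / (n_C₂H₆/√M_C₂H₆ + n_Cl₂/√M_Cl₂)
= (0.832/√30.07) / (0.832/√30.07 + 0.804/√70.90) = 0.1517/(0.1517 + 0.09548) = 0.6138.

0.6138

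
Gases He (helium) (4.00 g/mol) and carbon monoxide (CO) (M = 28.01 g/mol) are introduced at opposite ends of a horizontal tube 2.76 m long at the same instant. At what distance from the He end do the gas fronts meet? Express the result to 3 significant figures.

2.00 m

The fronts meet when d_He + d_CO = L with d_He/d_CO = √(M_CO/M_He) (Graham's law). Here √(M_CO/M_He) = √(28.01/4.00) = 2.646.
With d_He + d_CO = 2.76 m, d_CO = 2.76/(1 + 2.646) = 0.7569 m.
d_He = 2.76 − 0.7569 = 2.00 m.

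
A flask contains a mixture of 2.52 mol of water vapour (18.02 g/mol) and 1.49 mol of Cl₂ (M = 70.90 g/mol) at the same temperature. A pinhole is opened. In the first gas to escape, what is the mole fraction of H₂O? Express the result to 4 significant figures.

0.7704

Rate_i ∝ x_i/√M_i (Graham's law weighted by mole fraction), so the effusate composition follows n_i/√M_i.
x_H₂O(eff) = (n_H₂O/√M_H₂O) / (n_H₂O/√M_H₂O + n_Cl₂/√M_Cl₂)
= (2.52/√18.02) / (2.52/√18.02 + 1.49/√70.90) = 0.5936/(0.5936 + 0.1770) = 0.7704.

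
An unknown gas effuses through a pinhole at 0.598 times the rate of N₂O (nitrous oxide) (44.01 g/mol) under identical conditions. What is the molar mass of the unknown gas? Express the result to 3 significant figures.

Since effusion rate ∝ 1/√M, rate_X/rate_N₂O = √(M_N₂O/M_X).
0.598 = √(44.01/M_X)
M_X = 44.01 / 0.598² = 44.01 / 0.3576 = 123 g/mol

123 g/mol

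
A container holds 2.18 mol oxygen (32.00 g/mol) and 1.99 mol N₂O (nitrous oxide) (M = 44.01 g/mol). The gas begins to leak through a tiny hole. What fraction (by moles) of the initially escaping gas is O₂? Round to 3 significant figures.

0.562

Effusion rate of each component ∝ n_i/√M_i (partial pressure × 1/√M).
So x_O₂ in the escaping gas = (n_O₂/√M_O₂) / Σ(n_i/√M_i)
= (2.18/√32.00) / (2.18/√32.00 + 1.99/√44.01) = 0.3854/(0.3854 + 0.3000) = 0.562.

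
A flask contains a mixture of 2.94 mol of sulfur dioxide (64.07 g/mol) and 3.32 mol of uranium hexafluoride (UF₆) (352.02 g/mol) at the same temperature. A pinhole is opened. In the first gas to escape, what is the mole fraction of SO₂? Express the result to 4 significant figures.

Each component's effusion rate ∝ (its partial pressure)·(1/√M) ∝ n_i/√M_i.
So x_SO₂ in the escaping gas = (n_SO₂/√M_SO₂) / Σ(n_i/√M_i)
= (2.94/√64.07) / (2.94/√64.07 + 3.32/√352.02) = 0.3673/(0.3673 + 0.1770) = 0.6749.

0.6749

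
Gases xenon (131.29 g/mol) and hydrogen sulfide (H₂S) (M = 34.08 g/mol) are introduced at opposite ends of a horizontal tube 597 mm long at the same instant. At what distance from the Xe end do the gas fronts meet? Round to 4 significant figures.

201.5 mm

Graham's law gives d_Xe/d_H₂S = rate_Xe/rate_H₂S = √(M_H₂S/M_Xe) = √(34.08/131.29) = 0.5095.
With d_Xe + d_H₂S = 597 mm, d_H₂S = 597/(1 + 0.5095) = 395.5 mm.
d_Xe = 597 − 395.5 = 201.5 mm.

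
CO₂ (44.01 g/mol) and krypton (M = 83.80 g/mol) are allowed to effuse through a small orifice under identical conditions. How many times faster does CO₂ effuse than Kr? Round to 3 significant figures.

By Graham's law, rate_CO₂/rate_Kr = √(M_Kr/M_CO₂) = √(83.80/44.01) = √1.904 = 1.38.

1.38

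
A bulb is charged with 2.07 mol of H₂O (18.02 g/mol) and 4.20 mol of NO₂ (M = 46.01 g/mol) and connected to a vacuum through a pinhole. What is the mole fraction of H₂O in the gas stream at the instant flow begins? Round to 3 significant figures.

Rate_i ∝ x_i/√M_i (Graham's law weighted by mole fraction), so the effusate composition follows n_i/√M_i.
x_H₂O(eff) = (n_H₂O/√M_H₂O) / (n_H₂O/√M_H₂O + n_NO₂/√M_NO₂)
= (2.07/√18.02) / (2.07/√18.02 + 4.20/√46.01) = 0.4876/(0.4876 + 0.6192) = 0.441.

0.441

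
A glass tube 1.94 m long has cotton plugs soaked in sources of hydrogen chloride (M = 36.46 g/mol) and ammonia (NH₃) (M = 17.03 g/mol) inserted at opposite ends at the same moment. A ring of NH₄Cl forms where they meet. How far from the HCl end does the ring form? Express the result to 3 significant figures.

0.788 m

In equal time, each gas travels a distance ∝ its rate ∝ 1/√M, so d_HCl/d_NH₃ = √(M_NH₃/M_HCl) = √(17.03/36.46) = 0.6834.
With d_HCl + d_NH₃ = 1.94 m, d_NH₃ = 1.94/(1 + 0.6834) = 1.152 m.
d_HCl = 1.94 − 1.152 = 0.788 m.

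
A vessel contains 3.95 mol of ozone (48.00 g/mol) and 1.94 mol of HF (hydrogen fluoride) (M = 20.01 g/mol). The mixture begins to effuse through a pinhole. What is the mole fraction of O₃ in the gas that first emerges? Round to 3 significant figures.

Rate_i ∝ x_i/√M_i (Graham's law weighted by mole fraction), so the effusate composition follows n_i/√M_i.
x_O₃(eff) = (n_O₃/√M_O₃) / (n_O₃/√M_O₃ + n_HF/√M_HF)
= (3.95/√48.00) / (3.95/√48.00 + 1.94/√20.01) = 0.5701/(0.5701 + 0.4337) = 0.568.

0.568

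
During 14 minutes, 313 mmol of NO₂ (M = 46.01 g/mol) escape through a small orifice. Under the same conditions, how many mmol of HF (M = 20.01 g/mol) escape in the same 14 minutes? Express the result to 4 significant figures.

From Graham's law, rate_HF/rate_NO₂ = √(M_NO₂/M_HF) = √(46.01/20.01) = √2.299 = 1.516.
So the amount for HF is 313 × 1.516 = 474.6 mmol.

474.6 mmol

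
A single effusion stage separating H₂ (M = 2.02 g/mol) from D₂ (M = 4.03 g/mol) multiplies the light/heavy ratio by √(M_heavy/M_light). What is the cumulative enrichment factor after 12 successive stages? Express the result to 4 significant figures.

63.06

Overall factor = α^12 with α = √(4.03/2.02), i.e. (4.03/2.02)^(12/2).
= 1.99505^6 = 63.06.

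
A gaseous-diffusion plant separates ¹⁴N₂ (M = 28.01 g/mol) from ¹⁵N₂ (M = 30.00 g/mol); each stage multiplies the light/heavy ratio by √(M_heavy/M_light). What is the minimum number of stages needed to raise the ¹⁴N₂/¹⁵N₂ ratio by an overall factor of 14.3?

Per stage α = (30.00/28.01)^(1/2) = 1.07105^0.5, giving ln α = 0.03432.
Need α^N ≥ 14.3 ⇒ N ≥ ln(14.3) / ln α = 2.660 / 0.03432 = 77.52.
Minimum whole number of stages: N = 78.

78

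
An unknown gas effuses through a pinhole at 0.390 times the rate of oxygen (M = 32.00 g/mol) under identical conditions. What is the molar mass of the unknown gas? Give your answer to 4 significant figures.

210.4 g/mol

From Graham's law, rate_X/rate_O₂ = √(M_O₂/M_X).
0.390 = √(32.00/M_X)
M_X = 32.00 / 0.390² = 32.00 / 0.1521 = 210.4 g/mol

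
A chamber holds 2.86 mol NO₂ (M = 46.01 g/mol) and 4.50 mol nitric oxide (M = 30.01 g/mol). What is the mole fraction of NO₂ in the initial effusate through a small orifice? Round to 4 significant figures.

0.3392

Effusion rate of each component ∝ n_i/√M_i (partial pressure × 1/√M).
Mole fraction of NO₂ in the effusate = (n_NO₂/√M_NO₂) / (n_NO₂/√M_NO₂ + n_NO/√M_NO)
= (2.86/√46.01) / (2.86/√46.01 + 4.50/√30.01) = 0.4216/(0.4216 + 0.8214) = 0.3392.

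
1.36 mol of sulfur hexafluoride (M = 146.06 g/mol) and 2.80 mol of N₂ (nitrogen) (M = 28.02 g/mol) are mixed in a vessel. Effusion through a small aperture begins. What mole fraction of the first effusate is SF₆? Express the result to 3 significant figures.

0.175

Rate_i ∝ x_i/√M_i (Graham's law weighted by mole fraction), so the effusate composition follows n_i/√M_i.
Mole fraction of SF₆ in the effusate = (n_SF₆/√M_SF₆) / (n_SF₆/√M_SF₆ + n_N₂/√M_N₂)
= (1.36/√146.06) / (1.36/√146.06 + 2.80/√28.02) = 0.1125/(0.1125 + 0.5290) = 0.175.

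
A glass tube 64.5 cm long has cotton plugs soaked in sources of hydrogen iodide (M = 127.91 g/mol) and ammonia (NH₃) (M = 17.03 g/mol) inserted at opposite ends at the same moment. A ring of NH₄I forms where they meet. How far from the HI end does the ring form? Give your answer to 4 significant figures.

17.24 cm

The fronts meet when d_HI + d_NH₃ = L with d_HI/d_NH₃ = √(M_NH₃/M_HI) (Graham's law). Here √(M_NH₃/M_HI) = √(17.03/127.91) = 0.3649.
With d_HI + d_NH₃ = 64.5 cm, d_NH₃ = 64.5/(1 + 0.3649) = 47.26 cm.
d_HI = 64.5 − 47.26 = 17.24 cm.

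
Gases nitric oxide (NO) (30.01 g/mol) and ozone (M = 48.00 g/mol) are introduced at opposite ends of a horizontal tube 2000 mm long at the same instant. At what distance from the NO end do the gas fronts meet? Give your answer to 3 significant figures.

1120 mm

Distances travelled in equal time are proportional to diffusion rates, so d_NO/d_O₃ = √(M_O₃/M_NO) = √(48.00/30.01) = 1.265.
With d_NO + d_O₃ = 2000 mm, d_O₃ = 2000/(1 + 1.265) = 883.1 mm.
d_NO = 2000 − 883.1 = 1120 mm.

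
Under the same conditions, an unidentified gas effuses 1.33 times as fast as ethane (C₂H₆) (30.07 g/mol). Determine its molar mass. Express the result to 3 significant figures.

Graham's law gives rate_X/rate_C₂H₆ = √(M_C₂H₆/M_X).
1.33 = √(30.07/M_X)
M_X = 30.07 / 1.33² = 30.07 / 1.769 = 17.0 g/mol

17.0 g/mol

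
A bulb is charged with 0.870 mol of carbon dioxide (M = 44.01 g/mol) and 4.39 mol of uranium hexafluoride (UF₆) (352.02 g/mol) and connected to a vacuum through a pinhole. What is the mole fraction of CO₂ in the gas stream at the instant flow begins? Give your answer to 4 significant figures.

0.3592

Effusion rate of each component ∝ n_i/√M_i (partial pressure × 1/√M).
x_CO₂(eff) = (n_CO₂/√M_CO₂) / (n_CO₂/√M_CO₂ + n_UF₆/√M_UF₆)
= (0.870/√44.01) / (0.870/√44.01 + 4.39/√352.02) = 0.1311/(0.1311 + 0.2340) = 0.3592.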